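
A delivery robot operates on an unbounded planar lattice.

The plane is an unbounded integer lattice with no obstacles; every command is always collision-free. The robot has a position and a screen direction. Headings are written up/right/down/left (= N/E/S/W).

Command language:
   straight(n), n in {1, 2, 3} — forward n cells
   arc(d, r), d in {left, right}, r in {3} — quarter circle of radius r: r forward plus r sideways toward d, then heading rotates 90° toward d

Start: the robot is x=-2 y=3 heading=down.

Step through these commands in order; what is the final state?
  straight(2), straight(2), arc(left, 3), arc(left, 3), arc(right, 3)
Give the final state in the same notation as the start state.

initial: x=-2 y=3 heading=down
step 1 (straight(2)): x=-2 y=1 heading=down
step 2 (straight(2)): x=-2 y=-1 heading=down
step 3 (arc(left, 3)): x=1 y=-4 heading=right
step 4 (arc(left, 3)): x=4 y=-1 heading=up
step 5 (arc(right, 3)): x=7 y=2 heading=right

x=7 y=2 heading=right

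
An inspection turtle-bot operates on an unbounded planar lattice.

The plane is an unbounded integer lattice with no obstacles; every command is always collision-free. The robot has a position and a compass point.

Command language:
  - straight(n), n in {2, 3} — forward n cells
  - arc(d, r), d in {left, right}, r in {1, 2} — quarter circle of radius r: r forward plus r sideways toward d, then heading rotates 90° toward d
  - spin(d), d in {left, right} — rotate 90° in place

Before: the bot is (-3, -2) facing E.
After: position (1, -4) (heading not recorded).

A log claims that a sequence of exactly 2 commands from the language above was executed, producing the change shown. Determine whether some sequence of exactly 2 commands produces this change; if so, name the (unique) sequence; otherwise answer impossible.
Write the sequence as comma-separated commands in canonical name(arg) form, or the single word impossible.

key: running arc(right, 2) before straight(2) would end elsewhere — order is forced
start: (-3, -2) facing E
t=1 straight(2) ⇒ (-1, -2) facing E
t=2 arc(right, 2) ⇒ (1, -4) facing S
uniquely the one of 64 2-step routes that fits.

straight(2), arc(right, 2)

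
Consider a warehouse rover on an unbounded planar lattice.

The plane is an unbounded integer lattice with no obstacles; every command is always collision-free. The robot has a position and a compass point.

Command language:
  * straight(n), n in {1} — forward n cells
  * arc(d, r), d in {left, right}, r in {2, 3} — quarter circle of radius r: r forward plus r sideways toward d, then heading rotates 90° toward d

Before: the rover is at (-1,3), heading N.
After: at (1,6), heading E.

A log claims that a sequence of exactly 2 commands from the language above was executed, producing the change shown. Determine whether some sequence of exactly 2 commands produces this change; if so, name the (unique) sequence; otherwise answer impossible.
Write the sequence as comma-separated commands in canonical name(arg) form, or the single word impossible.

key: position moved to (1,6) AND the heading swung to E — translation plus rotation needed
t0: at (-1,3), heading N
t=1 straight(1) ⇒ at (-1,4), heading N
t=2 arc(right, 2) ⇒ at (1,6), heading E
no other 2-command option fits: unique.

straight(1), arc(right, 2)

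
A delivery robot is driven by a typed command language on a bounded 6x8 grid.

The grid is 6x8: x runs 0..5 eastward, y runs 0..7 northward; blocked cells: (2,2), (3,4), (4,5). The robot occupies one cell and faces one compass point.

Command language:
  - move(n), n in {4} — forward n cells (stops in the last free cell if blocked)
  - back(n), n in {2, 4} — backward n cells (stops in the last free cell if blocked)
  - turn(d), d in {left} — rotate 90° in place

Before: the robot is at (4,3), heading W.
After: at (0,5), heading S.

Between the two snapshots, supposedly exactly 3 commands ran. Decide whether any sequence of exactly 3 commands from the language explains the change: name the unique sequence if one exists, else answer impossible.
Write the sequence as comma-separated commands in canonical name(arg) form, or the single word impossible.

key: cell and facing (now S) both changed — the 3 commands mix motion and turning
t0: at (4,3), heading W
[1] after move(4): at (0,3), heading W
[2] after turn(left): at (0,3), heading S
[3] after back(2): at (0,5), heading S
no rival 3-sequence matches.

move(4), turn(left), back(2)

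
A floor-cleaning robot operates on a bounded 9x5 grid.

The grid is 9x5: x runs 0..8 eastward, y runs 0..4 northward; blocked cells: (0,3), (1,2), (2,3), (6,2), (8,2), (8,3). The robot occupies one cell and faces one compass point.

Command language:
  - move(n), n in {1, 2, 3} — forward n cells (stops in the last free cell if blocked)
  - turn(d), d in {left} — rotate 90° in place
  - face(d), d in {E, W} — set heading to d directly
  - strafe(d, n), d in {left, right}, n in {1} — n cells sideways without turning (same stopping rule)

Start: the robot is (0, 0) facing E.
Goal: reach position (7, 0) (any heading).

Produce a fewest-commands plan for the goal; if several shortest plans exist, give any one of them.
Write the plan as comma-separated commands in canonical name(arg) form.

move(1), move(3), move(3)

from: (0, 0) facing E
[1] after move(1): (1, 0) facing E
[2] after move(3): (4, 0) facing E
[3] after move(3): (7, 0) facing E
minimal: 3 command(s), checked below 3.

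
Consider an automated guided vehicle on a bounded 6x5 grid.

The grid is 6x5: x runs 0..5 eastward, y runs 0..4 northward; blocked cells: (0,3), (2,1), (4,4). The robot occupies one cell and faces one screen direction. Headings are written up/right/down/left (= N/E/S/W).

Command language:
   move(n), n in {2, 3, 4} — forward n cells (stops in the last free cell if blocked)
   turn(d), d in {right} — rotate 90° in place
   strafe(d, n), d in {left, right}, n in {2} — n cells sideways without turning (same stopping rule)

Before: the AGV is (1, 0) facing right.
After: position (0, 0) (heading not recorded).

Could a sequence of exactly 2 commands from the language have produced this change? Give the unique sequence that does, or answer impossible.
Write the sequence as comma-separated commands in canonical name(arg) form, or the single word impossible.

key: strafe(right, 2) runs into the grid edge before its full distance
begin: (1, 0) facing right
[1] after turn(right): (1, 0) facing down
[2] after strafe(right, 2): (0, 0) facing down
no rival 2-sequence matches.

turn(right), strafe(right, 2)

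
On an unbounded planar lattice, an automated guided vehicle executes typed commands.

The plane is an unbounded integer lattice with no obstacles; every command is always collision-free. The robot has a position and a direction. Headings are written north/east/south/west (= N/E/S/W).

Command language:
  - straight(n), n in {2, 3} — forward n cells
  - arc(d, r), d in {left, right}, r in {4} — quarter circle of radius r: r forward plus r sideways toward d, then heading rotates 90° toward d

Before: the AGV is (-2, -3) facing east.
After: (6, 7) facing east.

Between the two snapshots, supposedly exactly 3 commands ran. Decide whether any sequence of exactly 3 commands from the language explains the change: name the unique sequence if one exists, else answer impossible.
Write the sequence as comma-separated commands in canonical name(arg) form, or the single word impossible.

key: still facing E at the end — net rotation zero over 3 steps
t0: (-2, -3) facing east
1. arc(left, 4) → (2, 1) facing north
2. straight(2) → (2, 3) facing north
3. arc(right, 4) → (6, 7) facing east
no rival 3-sequence matches.

arc(left, 4), straight(2), arc(right, 4)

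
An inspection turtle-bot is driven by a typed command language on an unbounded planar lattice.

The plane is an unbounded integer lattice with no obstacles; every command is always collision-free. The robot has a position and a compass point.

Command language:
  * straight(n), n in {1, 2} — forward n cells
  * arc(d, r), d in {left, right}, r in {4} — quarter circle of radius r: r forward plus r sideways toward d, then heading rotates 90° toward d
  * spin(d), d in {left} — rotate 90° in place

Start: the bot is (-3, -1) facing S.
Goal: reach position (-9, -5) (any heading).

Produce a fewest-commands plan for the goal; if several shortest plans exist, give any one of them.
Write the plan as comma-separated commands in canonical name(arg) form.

begin: (-3, -1) facing S
[1] after arc(right, 4): (-7, -5) facing W
[2] after straight(2): (-9, -5) facing W
minimal: 2 command(s), checked below 2.

arc(right, 4), straight(2)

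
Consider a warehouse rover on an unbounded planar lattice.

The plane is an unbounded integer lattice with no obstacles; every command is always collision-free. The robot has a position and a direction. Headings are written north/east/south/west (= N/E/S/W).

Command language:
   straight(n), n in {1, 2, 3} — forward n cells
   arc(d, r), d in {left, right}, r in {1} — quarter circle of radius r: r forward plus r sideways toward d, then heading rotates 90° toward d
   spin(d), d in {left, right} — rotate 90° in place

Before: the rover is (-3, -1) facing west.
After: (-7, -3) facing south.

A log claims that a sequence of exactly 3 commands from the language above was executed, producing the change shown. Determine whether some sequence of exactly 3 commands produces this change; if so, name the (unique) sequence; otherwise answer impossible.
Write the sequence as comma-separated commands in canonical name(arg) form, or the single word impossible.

straight(3), arc(left, 1), straight(1)

key: cell and facing (now S) both changed — the 3 commands mix motion and turning
start: (-3, -1) facing west
[1] after straight(3): (-6, -1) facing west
[2] after arc(left, 1): (-7, -2) facing south
[3] after straight(1): (-7, -3) facing south
no other 3-command option fits: unique.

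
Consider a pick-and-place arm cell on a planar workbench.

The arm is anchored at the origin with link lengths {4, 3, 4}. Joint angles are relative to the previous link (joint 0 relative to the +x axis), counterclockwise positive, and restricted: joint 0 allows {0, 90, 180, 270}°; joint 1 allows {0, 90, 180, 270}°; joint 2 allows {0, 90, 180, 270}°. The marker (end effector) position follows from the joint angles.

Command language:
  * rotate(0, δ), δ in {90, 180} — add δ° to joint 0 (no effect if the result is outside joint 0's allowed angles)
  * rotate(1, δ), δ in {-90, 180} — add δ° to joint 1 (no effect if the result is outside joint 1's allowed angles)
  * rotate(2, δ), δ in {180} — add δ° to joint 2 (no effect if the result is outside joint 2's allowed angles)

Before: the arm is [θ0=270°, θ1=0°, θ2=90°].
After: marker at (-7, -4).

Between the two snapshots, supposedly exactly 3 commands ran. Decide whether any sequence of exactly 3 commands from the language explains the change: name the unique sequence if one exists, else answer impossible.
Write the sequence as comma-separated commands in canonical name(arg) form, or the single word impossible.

start: [θ0=270°, θ1=0°, θ2=90°]
1. rotate(0, 90) → [θ0=0°, θ1=0°, θ2=90°]
2. rotate(0, 90) → [θ0=90°, θ1=0°, θ2=90°]
3. rotate(0, 90) → [θ0=180°, θ1=0°, θ2=90°]
all 125 alternatives checked — unique.

rotate(0, 90), rotate(0, 90), rotate(0, 90)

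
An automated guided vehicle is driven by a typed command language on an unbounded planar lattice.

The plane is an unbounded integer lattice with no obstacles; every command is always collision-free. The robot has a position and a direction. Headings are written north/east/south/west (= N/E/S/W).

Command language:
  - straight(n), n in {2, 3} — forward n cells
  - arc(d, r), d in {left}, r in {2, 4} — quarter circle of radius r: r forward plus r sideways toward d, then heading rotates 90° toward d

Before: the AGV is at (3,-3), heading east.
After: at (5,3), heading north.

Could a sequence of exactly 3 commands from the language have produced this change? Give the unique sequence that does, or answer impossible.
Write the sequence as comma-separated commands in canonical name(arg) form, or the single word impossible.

key: position moved to (5,3) AND the heading swung to N — translation plus rotation needed
from: at (3,-3), heading east
[1] after arc(left, 2): at (5,-1), heading north
[2] after straight(2): at (5,1), heading north
[3] after straight(2): at (5,3), heading north
no rival 3-sequence matches.

arc(left, 2), straight(2), straight(2)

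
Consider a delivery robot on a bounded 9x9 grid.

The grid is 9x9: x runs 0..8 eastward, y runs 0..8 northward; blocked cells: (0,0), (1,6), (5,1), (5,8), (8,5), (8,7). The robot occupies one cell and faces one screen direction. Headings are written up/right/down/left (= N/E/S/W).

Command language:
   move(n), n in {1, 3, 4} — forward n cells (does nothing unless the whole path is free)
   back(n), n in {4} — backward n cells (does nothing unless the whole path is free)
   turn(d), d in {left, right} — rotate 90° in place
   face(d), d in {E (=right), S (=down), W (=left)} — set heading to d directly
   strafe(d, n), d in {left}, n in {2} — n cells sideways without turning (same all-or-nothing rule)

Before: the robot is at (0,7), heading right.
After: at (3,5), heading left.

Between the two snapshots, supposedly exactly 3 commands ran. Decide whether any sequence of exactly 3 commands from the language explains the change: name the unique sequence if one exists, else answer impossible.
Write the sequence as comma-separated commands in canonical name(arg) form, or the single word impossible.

move(3), face(W), strafe(left, 2)

key: running strafe(left, 2) before move(3) would end elsewhere — order is forced
t0: at (0,7), heading right
[1] after move(3): at (3,7), heading right
[2] after face(W): at (3,7), heading left
[3] after strafe(left, 2): at (3,5), heading left
no other 3-command option fits: unique.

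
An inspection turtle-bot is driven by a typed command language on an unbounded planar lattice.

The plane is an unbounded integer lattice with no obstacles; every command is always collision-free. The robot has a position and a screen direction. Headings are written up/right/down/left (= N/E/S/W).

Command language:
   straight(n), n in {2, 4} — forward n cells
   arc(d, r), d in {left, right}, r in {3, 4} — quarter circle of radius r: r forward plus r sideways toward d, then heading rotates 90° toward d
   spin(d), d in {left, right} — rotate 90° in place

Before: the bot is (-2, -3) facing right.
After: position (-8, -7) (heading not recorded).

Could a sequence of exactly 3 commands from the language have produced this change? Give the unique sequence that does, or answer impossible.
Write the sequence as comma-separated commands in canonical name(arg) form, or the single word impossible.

spin(right), arc(right, 4), straight(2)

key: running straight(2) before spin(right) would end elsewhere — order is forced
start: (-2, -3) facing right
1. spin(right) → (-2, -3) facing down
2. arc(right, 4) → (-6, -7) facing left
3. straight(2) → (-8, -7) facing left
uniquely the one of 512 3-step routes that fits.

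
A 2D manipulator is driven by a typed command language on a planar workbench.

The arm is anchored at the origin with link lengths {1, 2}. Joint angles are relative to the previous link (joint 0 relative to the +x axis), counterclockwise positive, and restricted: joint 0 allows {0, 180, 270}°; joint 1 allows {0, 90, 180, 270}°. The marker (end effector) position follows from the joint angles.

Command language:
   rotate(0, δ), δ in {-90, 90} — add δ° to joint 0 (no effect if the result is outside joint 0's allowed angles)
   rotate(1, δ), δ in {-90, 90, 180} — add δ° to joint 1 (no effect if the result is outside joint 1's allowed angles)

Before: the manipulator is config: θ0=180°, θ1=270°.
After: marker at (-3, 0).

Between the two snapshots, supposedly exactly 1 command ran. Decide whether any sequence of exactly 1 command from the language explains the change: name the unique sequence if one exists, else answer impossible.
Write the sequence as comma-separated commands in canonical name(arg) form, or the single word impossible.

rotate(1, 90)

begin: config: θ0=180°, θ1=270°
t=1 rotate(1, 90) ⇒ config: θ0=180°, θ1=0°
uniquely the one of 5 1-step routes that fits.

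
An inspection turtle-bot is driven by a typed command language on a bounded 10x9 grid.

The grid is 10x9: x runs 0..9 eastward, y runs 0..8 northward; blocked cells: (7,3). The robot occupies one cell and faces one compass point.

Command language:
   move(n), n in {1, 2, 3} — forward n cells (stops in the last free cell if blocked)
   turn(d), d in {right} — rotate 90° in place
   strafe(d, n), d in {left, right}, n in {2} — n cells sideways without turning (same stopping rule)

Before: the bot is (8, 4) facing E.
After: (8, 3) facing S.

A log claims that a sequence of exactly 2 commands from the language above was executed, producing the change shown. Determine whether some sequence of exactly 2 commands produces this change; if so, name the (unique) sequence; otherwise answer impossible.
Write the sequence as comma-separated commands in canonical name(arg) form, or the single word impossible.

key: position moved to (8,3) AND the heading swung to S — translation plus rotation needed
begin: (8, 4) facing E
step 1 (turn(right)): (8, 4) facing S
step 2 (move(1)): (8, 3) facing S
no rival 2-sequence matches.

turn(right), move(1)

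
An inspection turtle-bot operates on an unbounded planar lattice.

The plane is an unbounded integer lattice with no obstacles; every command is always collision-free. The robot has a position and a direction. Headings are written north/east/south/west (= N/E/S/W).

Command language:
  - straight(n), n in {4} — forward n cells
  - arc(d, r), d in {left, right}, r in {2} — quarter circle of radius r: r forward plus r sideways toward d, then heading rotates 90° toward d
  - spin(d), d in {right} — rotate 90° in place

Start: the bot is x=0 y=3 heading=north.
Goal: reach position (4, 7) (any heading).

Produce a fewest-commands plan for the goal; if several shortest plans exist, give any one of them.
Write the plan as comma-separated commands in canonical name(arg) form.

arc(right, 2), arc(left, 2)

initial: x=0 y=3 heading=north
step 1 (arc(right, 2)): x=2 y=5 heading=east
step 2 (arc(left, 2)): x=4 y=7 heading=north
shorter routes all fall short; 2 is best.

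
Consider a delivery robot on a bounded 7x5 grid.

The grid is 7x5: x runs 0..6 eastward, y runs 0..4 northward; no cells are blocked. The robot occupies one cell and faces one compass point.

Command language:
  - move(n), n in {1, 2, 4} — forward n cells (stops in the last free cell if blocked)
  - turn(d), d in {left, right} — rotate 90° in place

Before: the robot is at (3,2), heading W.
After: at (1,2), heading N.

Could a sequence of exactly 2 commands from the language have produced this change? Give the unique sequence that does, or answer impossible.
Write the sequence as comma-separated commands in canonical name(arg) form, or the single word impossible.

key: order matters: swapping move(2) and turn(right) lands elsewhere
t0: at (3,2), heading W
step 1 (move(2)): at (1,2), heading W
step 2 (turn(right)): at (1,2), heading N
no rival 2-sequence matches.

move(2), turn(right)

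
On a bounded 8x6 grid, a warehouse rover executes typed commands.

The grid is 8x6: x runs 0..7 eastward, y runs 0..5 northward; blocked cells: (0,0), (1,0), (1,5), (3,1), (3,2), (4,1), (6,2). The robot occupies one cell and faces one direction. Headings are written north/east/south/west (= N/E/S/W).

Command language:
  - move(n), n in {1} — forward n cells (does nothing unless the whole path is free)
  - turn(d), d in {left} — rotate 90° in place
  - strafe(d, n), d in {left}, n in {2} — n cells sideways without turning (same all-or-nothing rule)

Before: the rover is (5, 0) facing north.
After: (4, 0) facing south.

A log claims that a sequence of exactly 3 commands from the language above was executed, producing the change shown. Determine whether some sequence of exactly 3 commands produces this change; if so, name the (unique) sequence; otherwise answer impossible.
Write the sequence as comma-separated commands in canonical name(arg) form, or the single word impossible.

turn(left), move(1), turn(left)

key: position moved to (4,0) AND the heading swung to S — translation plus rotation needed
begin: (5, 0) facing north
1. turn(left) → (5, 0) facing west
2. move(1) → (4, 0) facing west
3. turn(left) → (4, 0) facing south
all 27 alternatives checked — unique.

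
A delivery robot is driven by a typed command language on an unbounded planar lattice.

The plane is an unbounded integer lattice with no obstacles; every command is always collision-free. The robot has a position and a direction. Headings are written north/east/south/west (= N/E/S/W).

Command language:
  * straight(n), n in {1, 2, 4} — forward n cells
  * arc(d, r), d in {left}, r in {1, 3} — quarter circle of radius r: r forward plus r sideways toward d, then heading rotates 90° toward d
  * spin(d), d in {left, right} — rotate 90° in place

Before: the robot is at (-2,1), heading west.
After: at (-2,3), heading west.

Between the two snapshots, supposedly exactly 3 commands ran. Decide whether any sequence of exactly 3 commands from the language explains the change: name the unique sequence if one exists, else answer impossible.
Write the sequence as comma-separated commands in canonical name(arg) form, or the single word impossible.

key: heading stays W — rotations cancel among the 3 commands
from: at (-2,1), heading west
[1] after spin(right): at (-2,1), heading north
[2] after straight(2): at (-2,3), heading north
[3] after spin(left): at (-2,3), heading west
all 343 alternatives checked — unique.

spin(right), straight(2), spin(left)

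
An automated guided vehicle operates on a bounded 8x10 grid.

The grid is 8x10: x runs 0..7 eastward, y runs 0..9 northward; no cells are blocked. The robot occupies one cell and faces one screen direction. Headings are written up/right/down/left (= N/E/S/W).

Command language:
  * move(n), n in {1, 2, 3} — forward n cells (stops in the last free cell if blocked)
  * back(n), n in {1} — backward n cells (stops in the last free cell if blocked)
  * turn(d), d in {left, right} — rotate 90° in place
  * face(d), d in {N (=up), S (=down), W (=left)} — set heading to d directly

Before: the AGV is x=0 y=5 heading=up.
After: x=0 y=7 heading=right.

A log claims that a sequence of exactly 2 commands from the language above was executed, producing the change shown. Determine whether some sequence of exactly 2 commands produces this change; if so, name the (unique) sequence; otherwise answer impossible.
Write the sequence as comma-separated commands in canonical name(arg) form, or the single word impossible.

key: position moved to (0,7) AND the heading swung to E — translation plus rotation needed
begin: x=0 y=5 heading=up
t=1 move(2) ⇒ x=0 y=7 heading=up
t=2 turn(right) ⇒ x=0 y=7 heading=right
uniquely the one of 81 2-step routes that fits.

move(2), turn(right)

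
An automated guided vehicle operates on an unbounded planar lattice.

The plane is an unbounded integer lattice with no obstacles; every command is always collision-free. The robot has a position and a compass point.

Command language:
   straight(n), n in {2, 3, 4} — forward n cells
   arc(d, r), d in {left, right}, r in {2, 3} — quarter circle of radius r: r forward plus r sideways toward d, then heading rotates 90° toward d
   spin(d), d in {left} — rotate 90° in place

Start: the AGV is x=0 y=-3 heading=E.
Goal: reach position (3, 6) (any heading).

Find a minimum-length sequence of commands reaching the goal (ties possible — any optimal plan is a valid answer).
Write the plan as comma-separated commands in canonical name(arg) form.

begin: x=0 y=-3 heading=E
step 1 (arc(left, 3)): x=3 y=0 heading=N
step 2 (straight(2)): x=3 y=2 heading=N
step 3 (straight(4)): x=3 y=6 heading=N
nothing shorter than 3 reaches the goal.

arc(left, 3), straight(2), straight(4)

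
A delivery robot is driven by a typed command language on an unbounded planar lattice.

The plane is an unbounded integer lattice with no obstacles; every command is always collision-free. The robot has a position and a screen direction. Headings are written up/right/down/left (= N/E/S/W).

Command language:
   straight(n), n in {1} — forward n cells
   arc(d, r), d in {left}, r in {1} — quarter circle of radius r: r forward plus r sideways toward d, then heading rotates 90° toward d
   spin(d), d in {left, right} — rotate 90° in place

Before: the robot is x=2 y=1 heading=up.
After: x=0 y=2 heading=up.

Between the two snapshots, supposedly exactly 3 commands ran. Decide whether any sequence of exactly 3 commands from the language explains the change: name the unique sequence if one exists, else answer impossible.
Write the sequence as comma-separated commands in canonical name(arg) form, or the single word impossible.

key: running spin(right) before arc(left, 1) would end elsewhere — order is forced
begin: x=2 y=1 heading=up
1. arc(left, 1) → x=1 y=2 heading=left
2. straight(1) → x=0 y=2 heading=left
3. spin(right) → x=0 y=2 heading=up
no rival 3-sequence matches.

arc(left, 1), straight(1), spin(right)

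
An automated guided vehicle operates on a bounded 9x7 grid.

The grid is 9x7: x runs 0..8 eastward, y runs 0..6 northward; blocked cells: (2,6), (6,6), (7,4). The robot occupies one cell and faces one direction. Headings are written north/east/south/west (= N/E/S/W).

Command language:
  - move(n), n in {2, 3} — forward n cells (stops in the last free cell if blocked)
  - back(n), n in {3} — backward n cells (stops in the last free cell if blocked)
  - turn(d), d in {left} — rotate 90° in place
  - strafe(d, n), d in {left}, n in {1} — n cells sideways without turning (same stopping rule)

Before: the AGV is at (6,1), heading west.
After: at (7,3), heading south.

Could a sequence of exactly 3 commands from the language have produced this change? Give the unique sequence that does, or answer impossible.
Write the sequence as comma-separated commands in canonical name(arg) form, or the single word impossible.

turn(left), strafe(left, 1), back(3)

key: cell and facing (now S) both changed — the 3 commands mix motion and turning
begin: at (6,1), heading west
[1] after turn(left): at (6,1), heading south
[2] after strafe(left, 1): at (7,1), heading south
[3] after back(3): at (7,3), heading south
no other 3-command option fits: unique.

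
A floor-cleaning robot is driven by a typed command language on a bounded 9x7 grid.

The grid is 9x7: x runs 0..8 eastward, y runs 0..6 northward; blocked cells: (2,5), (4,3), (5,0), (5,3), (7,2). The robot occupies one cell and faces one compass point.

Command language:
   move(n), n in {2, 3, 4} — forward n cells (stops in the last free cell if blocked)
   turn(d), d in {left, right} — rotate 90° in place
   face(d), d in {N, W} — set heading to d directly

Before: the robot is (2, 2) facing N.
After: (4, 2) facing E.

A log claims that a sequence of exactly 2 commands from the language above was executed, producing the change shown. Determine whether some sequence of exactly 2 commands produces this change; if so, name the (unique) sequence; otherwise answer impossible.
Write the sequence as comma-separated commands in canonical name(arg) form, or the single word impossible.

turn(right), move(2)

key: order matters: swapping turn(right) and move(2) lands elsewhere
start: (2, 2) facing N
1. turn(right) → (2, 2) facing E
2. move(2) → (4, 2) facing E
no rival 2-sequence matches.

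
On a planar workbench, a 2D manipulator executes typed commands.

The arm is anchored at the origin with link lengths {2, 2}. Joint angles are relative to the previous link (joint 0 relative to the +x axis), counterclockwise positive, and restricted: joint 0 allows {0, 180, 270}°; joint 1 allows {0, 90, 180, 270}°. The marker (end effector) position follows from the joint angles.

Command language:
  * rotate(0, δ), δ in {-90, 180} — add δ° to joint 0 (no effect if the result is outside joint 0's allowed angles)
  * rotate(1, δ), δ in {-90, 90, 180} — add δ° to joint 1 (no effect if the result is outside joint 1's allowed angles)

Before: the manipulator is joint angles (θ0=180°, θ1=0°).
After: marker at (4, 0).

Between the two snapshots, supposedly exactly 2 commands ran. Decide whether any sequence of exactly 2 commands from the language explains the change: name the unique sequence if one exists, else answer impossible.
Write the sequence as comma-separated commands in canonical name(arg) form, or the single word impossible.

rotate(0, -90), rotate(0, 180)

key: running rotate(0, 180) before rotate(0, -90) would end elsewhere — order is forced
start: joint angles (θ0=180°, θ1=0°)
step 1 (rotate(0, -90)): joint angles (θ0=180°, θ1=0°)
step 2 (rotate(0, 180)): joint angles (θ0=0°, θ1=0°)
all 25 alternatives checked — unique.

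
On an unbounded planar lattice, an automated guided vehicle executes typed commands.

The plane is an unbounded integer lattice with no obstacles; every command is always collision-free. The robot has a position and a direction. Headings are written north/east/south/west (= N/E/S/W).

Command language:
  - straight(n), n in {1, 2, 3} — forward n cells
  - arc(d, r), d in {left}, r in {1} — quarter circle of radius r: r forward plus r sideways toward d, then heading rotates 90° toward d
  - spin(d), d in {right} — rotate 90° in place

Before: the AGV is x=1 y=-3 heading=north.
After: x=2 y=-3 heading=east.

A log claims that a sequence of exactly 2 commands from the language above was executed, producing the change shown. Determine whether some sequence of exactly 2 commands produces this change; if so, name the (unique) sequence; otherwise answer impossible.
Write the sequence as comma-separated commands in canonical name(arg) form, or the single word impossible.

key: position moved to (2,-3) AND the heading swung to E — translation plus rotation needed
from: x=1 y=-3 heading=north
t=1 spin(right) ⇒ x=1 y=-3 heading=east
t=2 straight(1) ⇒ x=2 y=-3 heading=east
no rival 2-sequence matches.

spin(right), straight(1)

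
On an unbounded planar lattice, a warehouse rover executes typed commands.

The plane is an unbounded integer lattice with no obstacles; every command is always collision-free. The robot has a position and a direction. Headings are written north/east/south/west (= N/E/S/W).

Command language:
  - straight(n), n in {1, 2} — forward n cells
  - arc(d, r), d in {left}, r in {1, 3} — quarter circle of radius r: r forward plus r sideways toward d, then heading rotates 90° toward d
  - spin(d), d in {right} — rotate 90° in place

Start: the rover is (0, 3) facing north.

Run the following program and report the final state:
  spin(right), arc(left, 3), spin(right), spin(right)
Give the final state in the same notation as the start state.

(3, 6) facing south

begin: (0, 3) facing north
t=1 spin(right) ⇒ (0, 3) facing east
t=2 arc(left, 3) ⇒ (3, 6) facing north
t=3 spin(right) ⇒ (3, 6) facing east
t=4 spin(right) ⇒ (3, 6) facing south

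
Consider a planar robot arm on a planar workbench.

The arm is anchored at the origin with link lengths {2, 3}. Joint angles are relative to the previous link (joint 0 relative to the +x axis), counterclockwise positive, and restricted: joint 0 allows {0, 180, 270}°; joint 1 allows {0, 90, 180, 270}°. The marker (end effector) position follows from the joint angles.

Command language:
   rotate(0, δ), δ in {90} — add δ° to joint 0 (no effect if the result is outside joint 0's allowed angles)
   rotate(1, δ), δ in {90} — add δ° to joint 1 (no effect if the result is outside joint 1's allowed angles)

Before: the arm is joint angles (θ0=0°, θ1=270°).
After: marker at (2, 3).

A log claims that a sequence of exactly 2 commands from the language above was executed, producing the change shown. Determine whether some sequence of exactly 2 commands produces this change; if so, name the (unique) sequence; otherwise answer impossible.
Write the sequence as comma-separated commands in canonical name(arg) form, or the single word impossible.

t0: joint angles (θ0=0°, θ1=270°)
step 1 (rotate(1, 90)): joint angles (θ0=0°, θ1=0°)
step 2 (rotate(1, 90)): joint angles (θ0=0°, θ1=90°)
no rival 2-sequence matches.

rotate(1, 90), rotate(1, 90)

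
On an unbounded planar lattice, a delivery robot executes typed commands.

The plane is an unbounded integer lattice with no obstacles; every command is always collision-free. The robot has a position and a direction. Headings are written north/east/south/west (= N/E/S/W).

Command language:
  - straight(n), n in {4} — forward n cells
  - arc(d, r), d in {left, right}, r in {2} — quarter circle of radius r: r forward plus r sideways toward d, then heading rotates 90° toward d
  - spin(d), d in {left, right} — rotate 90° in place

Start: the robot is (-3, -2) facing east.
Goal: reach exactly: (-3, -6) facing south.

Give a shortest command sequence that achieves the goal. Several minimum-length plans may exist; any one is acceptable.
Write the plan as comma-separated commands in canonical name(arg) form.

initial: (-3, -2) facing east
[1] after spin(right): (-3, -2) facing south
[2] after straight(4): (-3, -6) facing south
nothing shorter than 2 reaches the goal.

spin(right), straight(4)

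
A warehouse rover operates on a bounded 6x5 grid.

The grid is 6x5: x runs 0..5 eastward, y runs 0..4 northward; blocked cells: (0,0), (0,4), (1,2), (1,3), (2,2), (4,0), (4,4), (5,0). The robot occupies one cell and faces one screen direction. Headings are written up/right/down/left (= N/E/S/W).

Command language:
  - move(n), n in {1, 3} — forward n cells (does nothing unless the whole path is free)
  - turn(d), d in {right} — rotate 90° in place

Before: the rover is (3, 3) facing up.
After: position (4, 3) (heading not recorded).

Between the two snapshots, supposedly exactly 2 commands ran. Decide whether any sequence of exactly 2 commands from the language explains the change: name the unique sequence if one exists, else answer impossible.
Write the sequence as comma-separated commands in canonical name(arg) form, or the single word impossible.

key: running move(1) before turn(right) would end elsewhere — order is forced
start: (3, 3) facing up
[1] after turn(right): (3, 3) facing right
[2] after move(1): (4, 3) facing right
no other 2-command option fits: unique.

turn(right), move(1)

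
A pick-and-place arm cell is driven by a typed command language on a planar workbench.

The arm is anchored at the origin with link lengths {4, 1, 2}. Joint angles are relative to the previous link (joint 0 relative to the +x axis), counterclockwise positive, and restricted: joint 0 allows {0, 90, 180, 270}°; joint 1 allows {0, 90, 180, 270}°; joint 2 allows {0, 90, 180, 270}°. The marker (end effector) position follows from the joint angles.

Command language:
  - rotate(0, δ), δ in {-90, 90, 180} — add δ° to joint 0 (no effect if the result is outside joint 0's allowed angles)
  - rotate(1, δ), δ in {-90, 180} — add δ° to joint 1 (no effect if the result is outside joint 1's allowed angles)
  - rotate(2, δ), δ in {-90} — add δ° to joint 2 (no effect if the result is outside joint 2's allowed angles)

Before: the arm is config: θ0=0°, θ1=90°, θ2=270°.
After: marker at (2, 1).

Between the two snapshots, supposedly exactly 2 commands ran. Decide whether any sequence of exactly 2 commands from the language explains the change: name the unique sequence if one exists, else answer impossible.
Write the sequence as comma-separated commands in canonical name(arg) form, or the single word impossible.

rotate(2, -90), rotate(2, -90)

initial: config: θ0=0°, θ1=90°, θ2=270°
t=1 rotate(2, -90) ⇒ config: θ0=0°, θ1=90°, θ2=180°
t=2 rotate(2, -90) ⇒ config: θ0=0°, θ1=90°, θ2=90°
all 36 alternatives checked — unique.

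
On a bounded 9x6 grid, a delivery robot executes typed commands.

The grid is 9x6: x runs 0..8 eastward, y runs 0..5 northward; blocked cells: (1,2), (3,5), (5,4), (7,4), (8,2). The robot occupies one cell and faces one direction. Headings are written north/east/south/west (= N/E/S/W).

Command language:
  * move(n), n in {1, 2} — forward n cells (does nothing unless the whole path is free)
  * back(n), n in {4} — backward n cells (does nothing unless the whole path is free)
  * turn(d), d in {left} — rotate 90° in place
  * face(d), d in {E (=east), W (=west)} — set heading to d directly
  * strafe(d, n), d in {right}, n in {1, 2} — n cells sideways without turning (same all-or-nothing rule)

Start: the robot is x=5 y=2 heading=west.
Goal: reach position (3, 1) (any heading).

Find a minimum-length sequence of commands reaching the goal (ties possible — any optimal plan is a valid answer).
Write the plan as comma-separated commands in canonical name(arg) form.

turn(left), move(1), strafe(right, 2)

t0: x=5 y=2 heading=west
t=1 turn(left) ⇒ x=5 y=2 heading=south
t=2 move(1) ⇒ x=5 y=1 heading=south
t=3 strafe(right, 2) ⇒ x=3 y=1 heading=south
nothing shorter than 3 reaches the goal.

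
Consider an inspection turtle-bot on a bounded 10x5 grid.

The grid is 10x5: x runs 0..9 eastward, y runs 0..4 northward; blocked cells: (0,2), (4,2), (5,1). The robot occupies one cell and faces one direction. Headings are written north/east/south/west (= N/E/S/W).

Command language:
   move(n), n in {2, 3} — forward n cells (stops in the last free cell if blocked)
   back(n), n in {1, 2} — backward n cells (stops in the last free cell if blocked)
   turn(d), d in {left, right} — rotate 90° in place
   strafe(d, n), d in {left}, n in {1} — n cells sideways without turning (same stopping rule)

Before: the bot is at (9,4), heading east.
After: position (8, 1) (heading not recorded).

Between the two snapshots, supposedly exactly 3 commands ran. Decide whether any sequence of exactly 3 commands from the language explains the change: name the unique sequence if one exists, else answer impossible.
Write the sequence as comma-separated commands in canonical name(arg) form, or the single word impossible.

key: order matters: swapping back(1) and move(3) lands elsewhere
begin: at (9,4), heading east
[1] after back(1): at (8,4), heading east
[2] after turn(right): at (8,4), heading south
[3] after move(3): at (8,1), heading south
no other 3-command option fits: unique.

back(1), turn(right), move(3)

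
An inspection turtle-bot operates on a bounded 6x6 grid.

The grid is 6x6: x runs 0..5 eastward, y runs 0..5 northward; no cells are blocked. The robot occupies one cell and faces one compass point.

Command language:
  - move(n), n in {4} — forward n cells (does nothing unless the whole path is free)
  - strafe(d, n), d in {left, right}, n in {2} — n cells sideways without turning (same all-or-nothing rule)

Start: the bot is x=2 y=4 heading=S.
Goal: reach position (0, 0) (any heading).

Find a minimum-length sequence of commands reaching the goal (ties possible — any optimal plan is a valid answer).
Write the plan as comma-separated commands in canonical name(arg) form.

strafe(right, 2), move(4)

t0: x=2 y=4 heading=S
1. strafe(right, 2) → x=0 y=4 heading=S
2. move(4) → x=0 y=0 heading=S
no 1-step plan works, so 2 is optimal.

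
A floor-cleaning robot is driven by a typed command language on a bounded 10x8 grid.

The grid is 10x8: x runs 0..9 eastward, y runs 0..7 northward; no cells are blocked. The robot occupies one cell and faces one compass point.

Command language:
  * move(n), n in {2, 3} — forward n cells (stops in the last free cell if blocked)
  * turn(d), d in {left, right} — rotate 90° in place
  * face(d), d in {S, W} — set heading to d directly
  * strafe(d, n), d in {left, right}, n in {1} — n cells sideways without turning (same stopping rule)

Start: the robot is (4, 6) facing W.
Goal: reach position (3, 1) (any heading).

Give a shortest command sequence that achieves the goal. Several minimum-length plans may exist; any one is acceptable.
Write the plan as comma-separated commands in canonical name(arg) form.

face(S), move(3), move(2), strafe(right, 1)

from: (4, 6) facing W
step 1 (face(S)): (4, 6) facing S
step 2 (move(3)): (4, 3) facing S
step 3 (move(2)): (4, 1) facing S
step 4 (strafe(right, 1)): (3, 1) facing S
shorter routes all fall short; 4 is best.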